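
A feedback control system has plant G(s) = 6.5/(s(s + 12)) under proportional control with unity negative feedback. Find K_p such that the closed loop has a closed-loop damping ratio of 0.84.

K_p = 7.85

Closed-loop characteristic equation: s² + 12s + K_p·6.5 = 0.
So ω_n = √(6.5K_p) and 2ζω_n = 12, giving ζ = 12/(2√(6.5K_p)).
Setting ζ = 0.84: √(6.5K_p) = 12/(2·0.84) = 7.143, so K_p = 51.02/6.5 = 7.85.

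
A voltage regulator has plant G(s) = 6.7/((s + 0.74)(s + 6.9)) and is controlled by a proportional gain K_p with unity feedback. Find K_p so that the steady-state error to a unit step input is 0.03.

K_p = 24.6

For a type-0 loop with proportional control, e_ss = 1/(1 + K_p·G(0)).
G(0) = 1.312. Require 1/(1 + K_p·1.312) = 0.03, so 1 + 1.312·K_p = 33.33.
K_p = (33.33 − 1)/1.312 = 24.6.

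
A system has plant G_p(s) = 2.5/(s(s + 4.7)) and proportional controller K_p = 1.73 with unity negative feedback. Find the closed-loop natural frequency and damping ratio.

ω_n = 2.08 rad/s, ζ = 1.13

With unity feedback the closed-loop characteristic equation is s² + 4.7s + 1.73·2.5 = s² + 4.7s + 4.325 = 0.
Matching s² + 2ζω_n s + ω_n²: ω_n = √4.325 = 2.08 rad/s and 2ζω_n = 4.7, so ζ = 4.7/(2·2.08) = 1.13.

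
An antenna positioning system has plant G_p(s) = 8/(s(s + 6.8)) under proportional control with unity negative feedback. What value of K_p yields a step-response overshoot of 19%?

K_p = 6.62

From %OS = 100·exp(−πζ/√(1−ζ²)) = 19%, ζ = −ln(0.19)/√(π²+ln²(0.19)) = 0.4673.
Characteristic equation s² + 6.8s + 8K_p = 0 gives ζ = 6.8/(2√(8K_p)).
Setting ζ = 0.4673: √(8K_p) = 6.8/(2·0.4673) = 7.275, so K_p = 52.93/8 = 6.62.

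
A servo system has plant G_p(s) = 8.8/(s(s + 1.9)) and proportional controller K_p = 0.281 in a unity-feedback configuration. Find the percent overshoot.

9.24%

The closed-loop denominator s² + 1.9s + 2.473 gives ω_n = √2.473 = 1.573 and ζ = 1.9/(2ω_n) = 0.6041.
%OS = 100·exp(−πζ/√(1−ζ²)) = 100·exp(−π·0.6041/√0.635) = 9.24%.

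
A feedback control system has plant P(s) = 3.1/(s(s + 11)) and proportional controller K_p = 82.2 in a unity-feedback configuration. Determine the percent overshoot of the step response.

Closed-loop characteristic equation: s² + 11s + 254.8 = 0, so ω_n = 15.96 rad/s and ζ = 11/(2·15.96) = 0.3445.
%OS = 100·exp(−πζ/√(1−ζ²)) = 100·exp(−π·0.3445/√0.8813) = 31.6%.

31.6%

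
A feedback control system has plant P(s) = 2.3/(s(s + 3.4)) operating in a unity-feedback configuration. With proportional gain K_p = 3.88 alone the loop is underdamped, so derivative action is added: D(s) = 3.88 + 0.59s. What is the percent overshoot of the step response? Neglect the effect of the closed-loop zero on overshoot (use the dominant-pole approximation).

1.6%

Forward path: (3.88 + 0.59s)·2.3/(s(s+3.4)). The closed-loop characteristic equation is s² + (3.4 + 2.3·0.59)s + 2.3·3.88 = 0.
That is s² + 4.757s + 8.924 = 0, so ω_n = 2.987 rad/s and ζ = 4.757/(2·2.987) = 0.7962.
%OS = 100·exp(−πζ/√(1−ζ²)) = 1.6%.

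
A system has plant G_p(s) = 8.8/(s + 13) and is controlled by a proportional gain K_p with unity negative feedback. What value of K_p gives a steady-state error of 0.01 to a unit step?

K_p = 146

Steady-state error for a unit step on this type-0 loop is 1/(1 + K_p·G_p(0)).
G_p(0) = 0.6769. Require 1/(1 + K_p·0.6769) = 0.01, so 1 + 0.6769·K_p = 100.
K_p = (100 − 1)/0.6769 = 146.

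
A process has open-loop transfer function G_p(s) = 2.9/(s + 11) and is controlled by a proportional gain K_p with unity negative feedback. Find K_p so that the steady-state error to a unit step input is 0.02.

K_p = 186

The loop is type 0, so e_ss(step) = 1/(1 + K_pos) with K_pos = K_p·G_p(0).
G_p(0) = 0.2636. Require 1/(1 + K_p·0.2636) = 0.02, so 1 + 0.2636·K_p = 50.
K_p = (50 − 1)/0.2636 = 186.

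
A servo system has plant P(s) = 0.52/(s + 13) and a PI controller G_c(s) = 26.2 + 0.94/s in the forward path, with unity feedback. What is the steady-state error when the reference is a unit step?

The open loop G_c(s)P(s) has a pole at the origin (type 1), so the static position error constant is infinite and e_ss = 1/(1+∞) = 0.

0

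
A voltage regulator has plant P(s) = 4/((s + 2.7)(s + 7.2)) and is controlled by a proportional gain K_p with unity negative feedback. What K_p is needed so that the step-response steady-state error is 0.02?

The loop is type 0, so e_ss(step) = 1/(1 + K_pos) with K_pos = K_p·P(0).
P(0) = 0.2058. Require 1/(1 + K_p·0.2058) = 0.02, so 1 + 0.2058·K_p = 50.
K_p = (50 − 1)/0.2058 = 238.

K_p = 238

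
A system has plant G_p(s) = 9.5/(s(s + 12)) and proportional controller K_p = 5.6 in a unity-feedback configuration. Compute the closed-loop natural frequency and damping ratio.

ω_n = 7.29 rad/s, ζ = 0.823

The closed-loop denominator is s(s+12) + 5.6·9.5 = s² + 12s + 53.2.
Matching s² + 2ζω_n s + ω_n²: ω_n = √53.2 = 7.294 rad/s and 2ζω_n = 12, so ζ = 12/(2·7.294) = 0.823.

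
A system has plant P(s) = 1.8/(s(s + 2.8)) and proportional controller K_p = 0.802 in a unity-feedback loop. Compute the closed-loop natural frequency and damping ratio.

ω_n = 1.2 rad/s, ζ = 1.17

1 + K_p·P(s) = 0 gives s² + 2.8s + 1.444 = 0.
Matching s² + 2ζω_n s + ω_n²: ω_n = √1.444 = 1.201 rad/s and 2ζω_n = 2.8, so ζ = 2.8/(2·1.201) = 1.17.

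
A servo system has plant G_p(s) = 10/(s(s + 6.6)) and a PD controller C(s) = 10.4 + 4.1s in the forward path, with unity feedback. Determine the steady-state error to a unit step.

0

The open loop C(s)G_p(s) has a pole at the origin (type 1), so the static position error constant is infinite and e_ss = 1/(1+∞) = 0.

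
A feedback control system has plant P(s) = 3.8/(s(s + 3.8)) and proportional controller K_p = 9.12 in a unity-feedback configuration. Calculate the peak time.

T_p = 0.564 s

From 1 + K_pP(s) = 0: s² + 3.8s + 34.66 = 0 ⇒ ω_n = 5.887, ζ = 0.3227.
Damped frequency ω_d = ω_n√(1−ζ²) = 5.572 rad/s, so peak time T_p = π/ω_d = 0.564 s.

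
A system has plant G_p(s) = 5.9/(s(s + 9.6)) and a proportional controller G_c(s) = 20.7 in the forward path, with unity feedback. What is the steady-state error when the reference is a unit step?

The open loop G_c(s)G_p(s) has a pole at the origin (type 1), so the static position error constant is infinite and e_ss = 1/(1+∞) = 0.

0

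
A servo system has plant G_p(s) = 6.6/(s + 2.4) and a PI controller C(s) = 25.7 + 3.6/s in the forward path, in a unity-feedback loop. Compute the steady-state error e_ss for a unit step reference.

0

The open loop C(s)G_p(s) has a pole at the origin (type 1), so the static position error constant is infinite and e_ss = 1/(1+∞) = 0.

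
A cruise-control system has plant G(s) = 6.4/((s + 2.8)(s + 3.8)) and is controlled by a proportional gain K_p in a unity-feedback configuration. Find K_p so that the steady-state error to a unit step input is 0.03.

For a type-0 loop with proportional control, e_ss = 1/(1 + K_p·G(0)).
G(0) = 0.6015. Require 1/(1 + K_p·0.6015) = 0.03, so 1 + 0.6015·K_p = 33.33.
K_p = (33.33 − 1)/0.6015 = 53.8.

K_p = 53.8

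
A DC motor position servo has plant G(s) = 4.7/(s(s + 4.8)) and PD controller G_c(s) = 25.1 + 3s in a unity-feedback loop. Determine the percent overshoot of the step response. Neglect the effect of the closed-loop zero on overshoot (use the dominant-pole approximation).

Forward path: (25.1 + 3s)·4.7/(s(s+4.8)). The closed-loop characteristic equation is s² + (4.8 + 4.7·3)s + 4.7·25.1 = 0.
That is s² + 18.9s + 118 = 0, so ω_n = 10.86 rad/s and ζ = 18.9/(2·10.86) = 0.8701.
%OS = 100·exp(−πζ/√(1−ζ²)) = 0.391%.

0.391%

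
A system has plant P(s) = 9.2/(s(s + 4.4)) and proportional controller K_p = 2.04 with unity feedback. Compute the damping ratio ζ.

ζ = 0.508

With unity feedback the closed-loop characteristic equation is s² + 4.4s + 2.04·9.2 = s² + 4.4s + 18.77 = 0.
Matching s² + 2ζω_n s + ω_n²: ω_n = √18.77 = 4.332 rad/s and 2ζω_n = 4.4, so ζ = 4.4/(2·4.332) = 0.508.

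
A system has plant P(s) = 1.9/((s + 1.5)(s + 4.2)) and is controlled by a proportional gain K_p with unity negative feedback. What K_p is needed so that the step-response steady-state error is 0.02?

Steady-state error for a unit step on this type-0 loop is 1/(1 + K_p·P(0)).
P(0) = 0.3016. Require 1/(1 + K_p·0.3016) = 0.02, so 1 + 0.3016·K_p = 50.
K_p = (50 − 1)/0.3016 = 162.

K_p = 162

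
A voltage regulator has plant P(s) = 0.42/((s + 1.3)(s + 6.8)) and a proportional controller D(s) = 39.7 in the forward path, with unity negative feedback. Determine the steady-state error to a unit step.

The loop is type 0. Static position error constant K_pos = D(0)·P(0) = 39.7·0.04751 = 1.886.
Steady-state error to a unit step: e_ss = 1/(1+K_pos) = 1/2.886 = 0.346.

0.346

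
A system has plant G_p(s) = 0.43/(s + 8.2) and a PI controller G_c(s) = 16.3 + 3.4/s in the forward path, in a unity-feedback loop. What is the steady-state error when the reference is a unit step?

0

The open loop G_c(s)G_p(s) has a pole at the origin (type 1), so the static position error constant is infinite and e_ss = 1/(1+∞) = 0.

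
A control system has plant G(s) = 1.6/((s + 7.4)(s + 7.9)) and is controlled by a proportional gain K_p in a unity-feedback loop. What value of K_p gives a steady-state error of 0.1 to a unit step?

K_p = 329

For a type-0 loop with proportional control, e_ss = 1/(1 + K_p·G(0)).
G(0) = 0.02737. Require 1/(1 + K_p·0.02737) = 0.1, so 1 + 0.02737·K_p = 10.
K_p = (10 − 1)/0.02737 = 329.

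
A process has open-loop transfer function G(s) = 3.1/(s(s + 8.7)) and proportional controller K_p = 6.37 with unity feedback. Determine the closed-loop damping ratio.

1 + K_p·G(s) = 0 gives s² + 8.7s + 19.75 = 0.
Matching s² + 2ζω_n s + ω_n²: ω_n = √19.75 = 4.444 rad/s and 2ζω_n = 8.7, so ζ = 8.7/(2·4.444) = 0.979.

ζ = 0.979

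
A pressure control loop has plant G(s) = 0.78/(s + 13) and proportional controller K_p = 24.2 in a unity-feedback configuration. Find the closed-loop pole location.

s = -31.88

Closed-loop transfer function: T(s) = K_p·G(s)/(1 + K_p·G(s)) = 18.88/(s + 13 + 18.88) = 18.88/(s + 31.88).
The closed-loop pole is at s = −31.88.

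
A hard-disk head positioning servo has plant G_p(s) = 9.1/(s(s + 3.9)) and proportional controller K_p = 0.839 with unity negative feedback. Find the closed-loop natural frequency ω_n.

ω_n = 2.76 rad/s

1 + K_p·G_p(s) = 0 gives s² + 3.9s + 7.635 = 0.
So ω_n² = 7.635 ⇒ ω_n = 2.763 rad/s, and ζ = 3.9/(2ω_n) = 0.706.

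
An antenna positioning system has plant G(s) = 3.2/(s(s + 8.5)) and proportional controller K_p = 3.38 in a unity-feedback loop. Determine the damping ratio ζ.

1 + K_p·G(s) = 0 gives s² + 8.5s + 10.82 = 0.
So ω_n² = 10.82 ⇒ ω_n = 3.289 rad/s, and ζ = 8.5/(2ω_n) = 1.29.

ζ = 1.29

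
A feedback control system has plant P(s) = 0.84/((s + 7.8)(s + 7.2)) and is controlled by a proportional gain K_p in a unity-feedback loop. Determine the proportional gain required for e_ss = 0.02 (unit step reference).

Steady-state error for a unit step on this type-0 loop is 1/(1 + K_p·P(0)).
P(0) = 0.01496. Require 1/(1 + K_p·0.01496) = 0.02, so 1 + 0.01496·K_p = 50.
K_p = (50 − 1)/0.01496 = 3280.

K_p = 3280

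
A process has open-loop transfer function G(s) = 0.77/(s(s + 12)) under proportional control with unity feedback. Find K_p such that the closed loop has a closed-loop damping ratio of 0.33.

Closed-loop characteristic equation: s² + 12s + K_p·0.77 = 0.
So ω_n = √(0.77K_p) and 2ζω_n = 12, giving ζ = 12/(2√(0.77K_p)).
Setting ζ = 0.33: √(0.77K_p) = 12/(2·0.33) = 18.18, so K_p = 330.6/0.77 = 429.

K_p = 429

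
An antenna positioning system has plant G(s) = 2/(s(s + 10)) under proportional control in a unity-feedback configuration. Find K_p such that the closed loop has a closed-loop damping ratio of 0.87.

K_p = 16.5

Closed-loop characteristic equation: s² + 10s + K_p·2 = 0.
So ω_n = √(2K_p) and 2ζω_n = 10, giving ζ = 10/(2√(2K_p)).
Setting ζ = 0.87: √(2K_p) = 10/(2·0.87) = 5.747, so K_p = 33.03/2 = 16.5.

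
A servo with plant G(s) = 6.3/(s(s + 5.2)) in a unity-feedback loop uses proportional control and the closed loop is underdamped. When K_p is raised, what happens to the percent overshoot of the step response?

ζ = 5.2/(2√(6.3K_p)) decreases as K_p grows; lower damping means more overshoot.

increase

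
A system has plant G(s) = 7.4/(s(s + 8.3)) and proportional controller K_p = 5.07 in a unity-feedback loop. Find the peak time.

The closed-loop denominator s² + 8.3s + 37.52 gives ω_n = √37.52 = 6.125 and ζ = 8.3/(2ω_n) = 0.6775.
Damped frequency ω_d = ω_n√(1−ζ²) = 4.505 rad/s, so peak time T_p = π/ω_d = 0.697 s.

T_p = 0.697 s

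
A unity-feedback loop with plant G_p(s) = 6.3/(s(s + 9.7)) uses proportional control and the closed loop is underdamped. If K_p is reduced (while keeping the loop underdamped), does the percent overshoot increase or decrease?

ζ = 9.7/(2√(6.3K_p)) rises as K_p falls; higher damping means less overshoot.

decrease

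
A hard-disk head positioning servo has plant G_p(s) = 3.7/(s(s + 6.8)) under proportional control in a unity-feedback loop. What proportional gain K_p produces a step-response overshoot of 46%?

From %OS = 100·exp(−πζ/√(1−ζ²)) = 46%, ζ = −ln(0.46)/√(π²+ln²(0.46)) = 0.24.
Characteristic equation s² + 6.8s + 3.7K_p = 0 gives ζ = 6.8/(2√(3.7K_p)).
Setting ζ = 0.24: √(3.7K_p) = 6.8/(2·0.24) = 14.17, so K_p = 200.8/3.7 = 54.3.

K_p = 54.3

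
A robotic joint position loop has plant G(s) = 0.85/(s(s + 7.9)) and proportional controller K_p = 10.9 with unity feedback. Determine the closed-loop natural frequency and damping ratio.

ω_n = 3.04 rad/s, ζ = 1.3

The closed-loop denominator is s(s+7.9) + 10.9·0.85 = s² + 7.9s + 9.265.
So ω_n² = 9.265 ⇒ ω_n = 3.044 rad/s, and ζ = 7.9/(2ω_n) = 1.3.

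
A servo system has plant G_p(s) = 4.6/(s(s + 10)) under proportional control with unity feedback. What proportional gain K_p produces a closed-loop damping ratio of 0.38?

Closed-loop characteristic equation: s² + 10s + K_p·4.6 = 0.
So ω_n = √(4.6K_p) and 2ζω_n = 10, giving ζ = 10/(2√(4.6K_p)).
Setting ζ = 0.38: √(4.6K_p) = 10/(2·0.38) = 13.16, so K_p = 173.1/4.6 = 37.6.

K_p = 37.6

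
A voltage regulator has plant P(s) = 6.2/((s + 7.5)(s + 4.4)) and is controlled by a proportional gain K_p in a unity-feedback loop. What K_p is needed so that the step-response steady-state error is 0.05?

K_p = 101

The loop is type 0, so e_ss(step) = 1/(1 + K_pos) with K_pos = K_p·P(0).
P(0) = 0.1879. Require 1/(1 + K_p·0.1879) = 0.05, so 1 + 0.1879·K_p = 20.
K_p = (20 − 1)/0.1879 = 101.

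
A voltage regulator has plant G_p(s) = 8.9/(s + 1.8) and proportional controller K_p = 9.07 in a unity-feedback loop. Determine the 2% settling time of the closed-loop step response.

Closed-loop transfer function: T(s) = K_p·G_p(s)/(1 + K_p·G_p(s)) = 80.72/(s + 1.8 + 80.72) = 80.72/(s + 82.52).
Time constant τ = 1/82.52 = 0.01212 s, so the 2% settling time is about 4τ = 0.0485 s.

T_s ≈ 0.0485 s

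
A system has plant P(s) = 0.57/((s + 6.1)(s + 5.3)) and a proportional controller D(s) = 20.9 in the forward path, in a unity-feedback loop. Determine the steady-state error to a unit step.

The loop is type 0. Static position error constant K_pos = D(0)·P(0) = 20.9·0.01763 = 0.3685.
Steady-state error to a unit step: e_ss = 1/(1+K_pos) = 1/1.368 = 0.731.

0.731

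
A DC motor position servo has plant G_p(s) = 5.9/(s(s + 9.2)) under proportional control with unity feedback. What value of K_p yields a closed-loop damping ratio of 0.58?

K_p = 10.7

Closed-loop characteristic equation: s² + 9.2s + K_p·5.9 = 0.
So ω_n = √(5.9K_p) and 2ζω_n = 9.2, giving ζ = 9.2/(2√(5.9K_p)).
Setting ζ = 0.58: √(5.9K_p) = 9.2/(2·0.58) = 7.931, so K_p = 62.9/5.9 = 10.7.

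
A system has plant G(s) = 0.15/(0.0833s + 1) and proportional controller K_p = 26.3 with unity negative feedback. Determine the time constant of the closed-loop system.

τ = 0.0168 s

Closed loop: T(s) = K_p·G/(1+K_p·G) = 3.945/(0.0833s + 1 + 3.945), with pole at s = −(1 + 3.945)/0.0833 = −59.36.
Closed-loop time constant τ = 1/59.36 = 0.0168 s.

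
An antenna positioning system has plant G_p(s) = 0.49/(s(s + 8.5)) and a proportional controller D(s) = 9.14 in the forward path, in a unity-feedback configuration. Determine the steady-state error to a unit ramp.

The loop has one pole at the origin (type 1). Velocity error constant K_v = lim_{s→0} s·D(s)G_p(s) = 9.14·0.49/8.5 = 0.5269.
Steady-state error to a unit ramp: e_ss = 1/K_v = 1.9.

1.9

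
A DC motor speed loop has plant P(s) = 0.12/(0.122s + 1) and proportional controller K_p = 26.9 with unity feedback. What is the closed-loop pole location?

s = -34.66

Closed loop: T(s) = K_p·P/(1+K_p·P) = 3.228/(0.122s + 1 + 3.228), with pole at s = −(1 + 3.228)/0.122 = −34.66.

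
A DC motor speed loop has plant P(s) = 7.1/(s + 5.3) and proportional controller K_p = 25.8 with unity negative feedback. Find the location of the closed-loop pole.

Closed-loop transfer function: T(s) = K_p·P(s)/(1 + K_p·P(s)) = 183.2/(s + 5.3 + 183.2) = 183.2/(s + 188.5).
The closed-loop pole is at s = −188.5.

s = -188.5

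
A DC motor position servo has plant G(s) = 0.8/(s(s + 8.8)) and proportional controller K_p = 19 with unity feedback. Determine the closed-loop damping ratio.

1 + K_p·G(s) = 0 gives s² + 8.8s + 15.2 = 0.
Matching s² + 2ζω_n s + ω_n²: ω_n = √15.2 = 3.899 rad/s and 2ζω_n = 8.8, so ζ = 8.8/(2·3.899) = 1.13.

ζ = 1.13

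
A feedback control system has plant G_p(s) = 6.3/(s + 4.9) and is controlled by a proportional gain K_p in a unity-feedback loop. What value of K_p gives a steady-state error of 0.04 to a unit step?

Steady-state error for a unit step on this type-0 loop is 1/(1 + K_p·G_p(0)).
G_p(0) = 1.286. Require 1/(1 + K_p·1.286) = 0.04, so 1 + 1.286·K_p = 25.
K_p = (25 − 1)/1.286 = 18.7.

K_p = 18.7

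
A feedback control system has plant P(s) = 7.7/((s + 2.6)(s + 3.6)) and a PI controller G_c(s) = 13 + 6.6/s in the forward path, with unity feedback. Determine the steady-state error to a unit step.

0

The open loop G_c(s)P(s) has a pole at the origin (type 1), so the static position error constant is infinite and e_ss = 1/(1+∞) = 0.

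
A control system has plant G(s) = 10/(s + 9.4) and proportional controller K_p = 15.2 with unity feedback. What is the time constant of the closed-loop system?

τ = 0.0062 s

Closed-loop transfer function: T(s) = K_p·G(s)/(1 + K_p·G(s)) = 152/(s + 9.4 + 152) = 152/(s + 161.4).
Time constant τ = 1/161.4 = 0.0062 s.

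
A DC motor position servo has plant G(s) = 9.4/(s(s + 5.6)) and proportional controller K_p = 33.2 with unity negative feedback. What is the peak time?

T_p = 0.18 s

The closed-loop denominator s² + 5.6s + 312.1 gives ω_n = √312.1 = 17.67 and ζ = 5.6/(2ω_n) = 0.1585.
Damped frequency ω_d = ω_n√(1−ζ²) = 17.44 rad/s, so peak time T_p = π/ω_d = 0.18 s.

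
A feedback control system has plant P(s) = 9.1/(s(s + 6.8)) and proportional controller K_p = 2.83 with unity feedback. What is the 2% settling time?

T_s ≈ 1.18 s

The closed-loop denominator s² + 6.8s + 25.75 gives ω_n = √25.75 = 5.075 and ζ = 6.8/(2ω_n) = 0.67.
2% settling time T_s ≈ 4/(ζω_n) = 4/3.4 = 1.18 s.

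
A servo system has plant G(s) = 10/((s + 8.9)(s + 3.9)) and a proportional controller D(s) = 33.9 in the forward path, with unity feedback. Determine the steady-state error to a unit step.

0.0929

The loop is type 0. Static position error constant K_pos = D(0)·G(0) = 33.9·0.2881 = 9.767.
Steady-state error to a unit step: e_ss = 1/(1+K_pos) = 1/10.77 = 0.0929.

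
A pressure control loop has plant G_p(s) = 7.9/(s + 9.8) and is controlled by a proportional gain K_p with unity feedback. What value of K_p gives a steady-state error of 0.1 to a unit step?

K_p = 11.2

Steady-state error for a unit step on this type-0 loop is 1/(1 + K_p·G_p(0)).
G_p(0) = 0.8061. Require 1/(1 + K_p·0.8061) = 0.1, so 1 + 0.8061·K_p = 10.
K_p = (10 − 1)/0.8061 = 11.2.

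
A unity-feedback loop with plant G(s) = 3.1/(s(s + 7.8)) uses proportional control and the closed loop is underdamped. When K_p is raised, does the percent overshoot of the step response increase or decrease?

ζ = 7.8/(2√(3.1K_p)) decreases as K_p grows; lower damping means more overshoot.

increase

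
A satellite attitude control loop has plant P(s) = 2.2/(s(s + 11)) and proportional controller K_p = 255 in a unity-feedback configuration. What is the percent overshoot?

47.2%

From 1 + K_pP(s) = 0: s² + 11s + 561 = 0 ⇒ ω_n = 23.69, ζ = 0.2322.
%OS = 100·exp(−πζ/√(1−ζ²)) = 100·exp(−π·0.2322/√0.9461) = 47.2%.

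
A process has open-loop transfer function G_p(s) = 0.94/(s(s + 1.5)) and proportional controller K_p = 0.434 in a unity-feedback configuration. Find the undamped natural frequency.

ω_n = 0.639 rad/s

1 + K_p·G_p(s) = 0 gives s² + 1.5s + 0.408 = 0.
So ω_n² = 0.408 ⇒ ω_n = 0.6387 rad/s, and ζ = 1.5/(2ω_n) = 1.17.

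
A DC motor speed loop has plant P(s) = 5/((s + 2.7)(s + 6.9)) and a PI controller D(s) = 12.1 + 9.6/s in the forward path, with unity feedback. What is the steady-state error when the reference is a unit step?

0

The open loop D(s)P(s) has a pole at the origin (type 1), so the static position error constant is infinite and e_ss = 1/(1+∞) = 0.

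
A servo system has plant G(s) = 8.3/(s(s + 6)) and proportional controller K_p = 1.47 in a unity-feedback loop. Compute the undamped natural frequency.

1 + K_p·G(s) = 0 gives s² + 6s + 12.2 = 0.
Matching s² + 2ζω_n s + ω_n²: ω_n = √12.2 = 3.493 rad/s and 2ζω_n = 6, so ζ = 6/(2·3.493) = 0.859.

ω_n = 3.49 rad/s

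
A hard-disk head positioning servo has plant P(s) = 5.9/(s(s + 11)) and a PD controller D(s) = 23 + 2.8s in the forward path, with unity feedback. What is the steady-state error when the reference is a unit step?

The open loop D(s)P(s) has a pole at the origin (type 1), so the static position error constant is infinite and e_ss = 1/(1+∞) = 0.

0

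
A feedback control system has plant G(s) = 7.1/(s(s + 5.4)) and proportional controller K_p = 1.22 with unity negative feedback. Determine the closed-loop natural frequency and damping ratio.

The closed-loop denominator is s(s+5.4) + 1.22·7.1 = s² + 5.4s + 8.662.
So ω_n² = 8.662 ⇒ ω_n = 2.943 rad/s, and ζ = 5.4/(2ω_n) = 0.917.

ω_n = 2.94 rad/s, ζ = 0.917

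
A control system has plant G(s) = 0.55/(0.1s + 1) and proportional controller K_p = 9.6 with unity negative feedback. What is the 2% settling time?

Closed loop: T(s) = K_p·G/(1+K_p·G) = 5.28/(0.1s + 1 + 5.28), with pole at s = −(1 + 5.28)/0.1 = −62.8.
τ = 1/62.8 = 0.01592 s, so 2% settling time ≈ 4τ = 0.0637 s.

T_s ≈ 0.0637 s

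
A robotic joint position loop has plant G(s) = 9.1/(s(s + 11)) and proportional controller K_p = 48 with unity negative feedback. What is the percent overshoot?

Closed-loop characteristic equation: s² + 11s + 436.8 = 0, so ω_n = 20.9 rad/s and ζ = 11/(2·20.9) = 0.2632.
%OS = 100·exp(−πζ/√(1−ζ²)) = 100·exp(−π·0.2632/√0.9307) = 42.4%.

42.4%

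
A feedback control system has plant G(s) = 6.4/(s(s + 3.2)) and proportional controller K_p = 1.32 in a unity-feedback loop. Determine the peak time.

The closed-loop denominator s² + 3.2s + 8.448 gives ω_n = √8.448 = 2.907 and ζ = 3.2/(2ω_n) = 0.5505.
Damped frequency ω_d = ω_n√(1−ζ²) = 2.427 rad/s, so peak time T_p = π/ω_d = 1.29 s.

T_p = 1.29 s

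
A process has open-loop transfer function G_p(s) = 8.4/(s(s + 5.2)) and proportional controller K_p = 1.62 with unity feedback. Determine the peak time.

The closed-loop denominator s² + 5.2s + 13.61 gives ω_n = √13.61 = 3.689 and ζ = 5.2/(2ω_n) = 0.7048.
Damped frequency ω_d = ω_n√(1−ζ²) = 2.617 rad/s, so peak time T_p = π/ω_d = 1.2 s.

T_p = 1.2 s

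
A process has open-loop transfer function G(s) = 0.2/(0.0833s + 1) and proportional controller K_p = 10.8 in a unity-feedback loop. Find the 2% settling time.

Closed loop: T(s) = K_p·G/(1+K_p·G) = 2.16/(0.0833s + 1 + 2.16), with pole at s = −(1 + 2.16)/0.0833 = −37.94.
τ = 1/37.94 = 0.02636 s, so 2% settling time ≈ 4τ = 0.105 s.

T_s ≈ 0.105 s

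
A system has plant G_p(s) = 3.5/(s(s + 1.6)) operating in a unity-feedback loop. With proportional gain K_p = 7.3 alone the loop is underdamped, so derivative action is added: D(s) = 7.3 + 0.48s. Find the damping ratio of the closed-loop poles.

ζ = 0.324

Forward path: (7.3 + 0.48s)·3.5/(s(s+1.6)). The closed-loop characteristic equation is s² + (1.6 + 3.5·0.48)s + 3.5·7.3 = 0.
That is s² + 3.28s + 25.55 = 0, so ω_n = 5.055 rad/s and ζ = 3.28/(2·5.055) = 0.3245.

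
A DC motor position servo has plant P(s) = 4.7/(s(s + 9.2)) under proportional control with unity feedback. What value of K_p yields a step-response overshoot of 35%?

From %OS = 100·exp(−πζ/√(1−ζ²)) = 35%, ζ = −ln(0.35)/√(π²+ln²(0.35)) = 0.3169.
Characteristic equation s² + 9.2s + 4.7K_p = 0 gives ζ = 9.2/(2√(4.7K_p)).
Setting ζ = 0.3169: √(4.7K_p) = 9.2/(2·0.3169) = 14.51, so K_p = 210.6/4.7 = 44.8.

K_p = 44.8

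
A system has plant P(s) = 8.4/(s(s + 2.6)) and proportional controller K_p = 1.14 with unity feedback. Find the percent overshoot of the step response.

23.4%

From 1 + K_pP(s) = 0: s² + 2.6s + 9.576 = 0 ⇒ ω_n = 3.095, ζ = 0.4201.
%OS = 100·exp(−πζ/√(1−ζ²)) = 100·exp(−π·0.4201/√0.8235) = 23.4%.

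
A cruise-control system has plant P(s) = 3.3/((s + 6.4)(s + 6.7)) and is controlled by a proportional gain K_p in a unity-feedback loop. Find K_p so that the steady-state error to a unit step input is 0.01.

For a type-0 loop with proportional control, e_ss = 1/(1 + K_p·P(0)).
P(0) = 0.07696. Require 1/(1 + K_p·0.07696) = 0.01, so 1 + 0.07696·K_p = 100.
K_p = (100 − 1)/0.07696 = 1290.

K_p = 1290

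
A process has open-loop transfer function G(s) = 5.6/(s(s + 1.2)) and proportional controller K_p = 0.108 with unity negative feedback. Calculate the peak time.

T_p = 6.35 s

From 1 + K_pG(s) = 0: s² + 1.2s + 0.6048 = 0 ⇒ ω_n = 0.7777, ζ = 0.7715.
Damped frequency ω_d = ω_n√(1−ζ²) = 0.4948 rad/s, so peak time T_p = π/ω_d = 6.35 s.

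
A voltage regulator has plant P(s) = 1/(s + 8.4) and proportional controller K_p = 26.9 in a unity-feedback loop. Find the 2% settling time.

Closed-loop transfer function: T(s) = K_p·P(s)/(1 + K_p·P(s)) = 26.9/(s + 8.4 + 26.9) = 26.9/(s + 35.3).
Time constant τ = 1/35.3 = 0.02833 s, so the 2% settling time is about 4τ = 0.113 s.

T_s ≈ 0.113 s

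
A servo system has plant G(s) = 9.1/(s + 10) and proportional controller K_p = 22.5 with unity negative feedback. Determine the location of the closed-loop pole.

Closed-loop transfer function: T(s) = K_p·G(s)/(1 + K_p·G(s)) = 204.8/(s + 10 + 204.8) = 204.8/(s + 214.8).
The closed-loop pole is at s = −214.8.

s = -214.8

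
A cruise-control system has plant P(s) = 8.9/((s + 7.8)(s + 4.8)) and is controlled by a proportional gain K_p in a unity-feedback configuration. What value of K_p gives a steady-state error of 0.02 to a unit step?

K_p = 206

Steady-state error for a unit step on this type-0 loop is 1/(1 + K_p·P(0)).
P(0) = 0.2377. Require 1/(1 + K_p·0.2377) = 0.02, so 1 + 0.2377·K_p = 50.
K_p = (50 − 1)/0.2377 = 206.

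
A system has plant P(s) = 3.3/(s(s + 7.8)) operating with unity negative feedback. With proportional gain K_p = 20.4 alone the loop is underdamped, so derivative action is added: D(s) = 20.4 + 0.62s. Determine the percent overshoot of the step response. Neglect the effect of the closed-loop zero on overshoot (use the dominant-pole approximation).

9.48%

Forward path: (20.4 + 0.62s)·3.3/(s(s+7.8)). The closed-loop characteristic equation is s² + (7.8 + 3.3·0.62)s + 3.3·20.4 = 0.
That is s² + 9.846s + 67.32 = 0, so ω_n = 8.205 rad/s and ζ = 9.846/(2·8.205) = 0.6.
%OS = 100·exp(−πζ/√(1−ζ²)) = 9.48%.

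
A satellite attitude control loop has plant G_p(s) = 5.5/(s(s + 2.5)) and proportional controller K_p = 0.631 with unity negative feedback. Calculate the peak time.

The closed-loop denominator s² + 2.5s + 3.47 gives ω_n = √3.47 = 1.863 and ζ = 2.5/(2ω_n) = 0.671.
Damped frequency ω_d = ω_n√(1−ζ²) = 1.381 rad/s, so peak time T_p = π/ω_d = 2.27 s.

T_p = 2.27 s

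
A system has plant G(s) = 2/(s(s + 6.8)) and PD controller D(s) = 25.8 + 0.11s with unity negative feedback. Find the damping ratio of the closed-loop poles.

ζ = 0.489

Forward path: (25.8 + 0.11s)·2/(s(s+6.8)). The closed-loop characteristic equation is s² + (6.8 + 2·0.11)s + 2·25.8 = 0.
That is s² + 7.02s + 51.6 = 0, so ω_n = 7.183 rad/s and ζ = 7.02/(2·7.183) = 0.4886.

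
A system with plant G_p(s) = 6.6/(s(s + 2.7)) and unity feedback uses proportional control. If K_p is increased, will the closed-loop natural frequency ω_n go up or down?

ω_n = √(6.6·K_p), which grows with K_p.

increase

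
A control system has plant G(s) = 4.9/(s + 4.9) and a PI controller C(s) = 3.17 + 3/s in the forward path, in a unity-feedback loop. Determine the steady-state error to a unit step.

0

The open loop C(s)G(s) has a pole at the origin (type 1), so the static position error constant is infinite and e_ss = 1/(1+∞) = 0.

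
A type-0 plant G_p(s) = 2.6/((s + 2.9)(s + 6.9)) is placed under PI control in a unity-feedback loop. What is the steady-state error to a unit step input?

The PI controller's integrator makes the forward path type 1, so e_ss to a step is zero.

0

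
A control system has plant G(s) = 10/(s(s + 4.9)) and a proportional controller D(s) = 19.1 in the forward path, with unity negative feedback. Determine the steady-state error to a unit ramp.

The loop has one pole at the origin (type 1). Velocity error constant K_v = lim_{s→0} s·D(s)G(s) = 19.1·10/4.9 = 38.98.
Steady-state error to a unit ramp: e_ss = 1/K_v = 0.0257.

0.0257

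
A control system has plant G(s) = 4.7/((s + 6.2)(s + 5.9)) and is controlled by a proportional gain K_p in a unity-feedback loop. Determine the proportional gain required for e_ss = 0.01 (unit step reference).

K_p = 771

For a type-0 loop with proportional control, e_ss = 1/(1 + K_p·G(0)).
G(0) = 0.1285. Require 1/(1 + K_p·0.1285) = 0.01, so 1 + 0.1285·K_p = 100.
K_p = (100 − 1)/0.1285 = 771.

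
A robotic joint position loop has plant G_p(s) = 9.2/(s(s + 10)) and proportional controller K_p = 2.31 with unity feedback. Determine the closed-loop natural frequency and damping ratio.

1 + K_p·G_p(s) = 0 gives s² + 10s + 21.25 = 0.
So ω_n² = 21.25 ⇒ ω_n = 4.61 rad/s, and ζ = 10/(2ω_n) = 1.08.

ω_n = 4.61 rad/s, ζ = 1.08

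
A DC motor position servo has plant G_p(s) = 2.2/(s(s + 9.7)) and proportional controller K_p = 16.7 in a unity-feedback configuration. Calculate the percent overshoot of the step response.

1.51%

The closed-loop denominator s² + 9.7s + 36.74 gives ω_n = √36.74 = 6.061 and ζ = 9.7/(2ω_n) = 0.8002.
%OS = 100·exp(−πζ/√(1−ζ²)) = 100·exp(−π·0.8002/√0.3598) = 1.51%.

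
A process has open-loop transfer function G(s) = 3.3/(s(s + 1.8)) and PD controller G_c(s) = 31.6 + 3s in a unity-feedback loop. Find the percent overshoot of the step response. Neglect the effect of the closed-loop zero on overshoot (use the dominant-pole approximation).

11.1%

Forward path: (31.6 + 3s)·3.3/(s(s+1.8)). The closed-loop characteristic equation is s² + (1.8 + 3.3·3)s + 3.3·31.6 = 0.
That is s² + 11.7s + 104.3 = 0, so ω_n = 10.21 rad/s and ζ = 11.7/(2·10.21) = 0.5729.
%OS = 100·exp(−πζ/√(1−ζ²)) = 11.1%.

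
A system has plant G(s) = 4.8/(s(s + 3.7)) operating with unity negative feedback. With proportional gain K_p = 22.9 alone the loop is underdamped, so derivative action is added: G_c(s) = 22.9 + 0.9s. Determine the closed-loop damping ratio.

Forward path: (22.9 + 0.9s)·4.8/(s(s+3.7)). The closed-loop characteristic equation is s² + (3.7 + 4.8·0.9)s + 4.8·22.9 = 0.
That is s² + 8.02s + 109.9 = 0, so ω_n = 10.48 rad/s and ζ = 8.02/(2·10.48) = 0.3825.

ζ = 0.382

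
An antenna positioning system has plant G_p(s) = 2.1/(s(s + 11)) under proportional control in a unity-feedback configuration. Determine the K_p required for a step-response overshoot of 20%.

From %OS = 100·exp(−πζ/√(1−ζ²)) = 20%, ζ = −ln(0.2)/√(π²+ln²(0.2)) = 0.4559.
Characteristic equation s² + 11s + 2.1K_p = 0 gives ζ = 11/(2√(2.1K_p)).
Setting ζ = 0.4559: √(2.1K_p) = 11/(2·0.4559) = 12.06, so K_p = 145.5/2.1 = 69.3.

K_p = 69.3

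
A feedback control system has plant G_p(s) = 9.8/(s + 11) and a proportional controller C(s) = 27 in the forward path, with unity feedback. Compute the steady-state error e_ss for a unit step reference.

The loop is type 0. Static position error constant K_pos = C(0)·G_p(0) = 27·0.8909 = 24.05.
Steady-state error to a unit step: e_ss = 1/(1+K_pos) = 1/25.05 = 0.0399.

0.0399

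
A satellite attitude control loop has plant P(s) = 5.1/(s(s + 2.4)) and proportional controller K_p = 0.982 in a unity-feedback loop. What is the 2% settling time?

T_s ≈ 3.33 s

The closed-loop denominator s² + 2.4s + 5.008 gives ω_n = √5.008 = 2.238 and ζ = 2.4/(2ω_n) = 0.5362.
2% settling time T_s ≈ 4/(ζω_n) = 4/1.2 = 3.33 s.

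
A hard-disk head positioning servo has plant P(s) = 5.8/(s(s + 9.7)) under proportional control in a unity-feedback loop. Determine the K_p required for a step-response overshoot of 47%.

K_p = 74.3

From %OS = 100·exp(−πζ/√(1−ζ²)) = 47%, ζ = −ln(0.47)/√(π²+ln²(0.47)) = 0.2337.
Characteristic equation s² + 9.7s + 5.8K_p = 0 gives ζ = 9.7/(2√(5.8K_p)).
Setting ζ = 0.2337: √(5.8K_p) = 9.7/(2·0.2337) = 20.76, so K_p = 430.8/5.8 = 74.3.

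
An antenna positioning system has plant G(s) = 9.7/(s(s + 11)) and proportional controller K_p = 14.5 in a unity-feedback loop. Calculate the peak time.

T_p = 0.299 s

Closed-loop characteristic equation: s² + 11s + 140.6 = 0, so ω_n = 11.86 rad/s and ζ = 11/(2·11.86) = 0.4638.
Damped frequency ω_d = ω_n√(1−ζ²) = 10.51 rad/s, so peak time T_p = π/ω_d = 0.299 s.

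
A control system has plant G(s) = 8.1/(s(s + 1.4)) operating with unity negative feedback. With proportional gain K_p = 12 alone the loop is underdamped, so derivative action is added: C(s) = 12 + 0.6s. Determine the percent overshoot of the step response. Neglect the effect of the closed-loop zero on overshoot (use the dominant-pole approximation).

34.9%

Forward path: (12 + 0.6s)·8.1/(s(s+1.4)). The closed-loop characteristic equation is s² + (1.4 + 8.1·0.6)s + 8.1·12 = 0.
That is s² + 6.26s + 97.2 = 0, so ω_n = 9.859 rad/s and ζ = 6.26/(2·9.859) = 0.3175.
%OS = 100·exp(−πζ/√(1−ζ²)) = 34.9%.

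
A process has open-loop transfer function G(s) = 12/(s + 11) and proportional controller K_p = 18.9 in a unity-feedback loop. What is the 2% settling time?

T_s ≈ 0.0168 s

Closed-loop transfer function: T(s) = K_p·G(s)/(1 + K_p·G(s)) = 226.8/(s + 11 + 226.8) = 226.8/(s + 237.8).
Time constant τ = 1/237.8 = 0.004205 s, so the 2% settling time is about 4τ = 0.0168 s.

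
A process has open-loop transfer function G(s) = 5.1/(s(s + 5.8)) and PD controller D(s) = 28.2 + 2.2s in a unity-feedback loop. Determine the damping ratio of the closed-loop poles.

Forward path: (28.2 + 2.2s)·5.1/(s(s+5.8)). The closed-loop characteristic equation is s² + (5.8 + 5.1·2.2)s + 5.1·28.2 = 0.
That is s² + 17.02s + 143.8 = 0, so ω_n = 11.99 rad/s and ζ = 17.02/(2·11.99) = 0.7096.

ζ = 0.71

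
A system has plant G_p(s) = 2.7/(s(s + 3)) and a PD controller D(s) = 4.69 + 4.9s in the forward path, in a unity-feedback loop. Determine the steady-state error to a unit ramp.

0.237

The loop has one pole at the origin (type 1). Velocity error constant K_v = lim_{s→0} s·D(s)G_p(s) = 4.69·2.7/3 = 4.221.
Steady-state error to a unit ramp: e_ss = 1/K_v = 0.237.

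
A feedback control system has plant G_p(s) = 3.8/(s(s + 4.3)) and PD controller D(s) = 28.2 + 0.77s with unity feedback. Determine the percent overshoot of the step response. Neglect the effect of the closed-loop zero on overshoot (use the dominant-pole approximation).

31%

Forward path: (28.2 + 0.77s)·3.8/(s(s+4.3)). The closed-loop characteristic equation is s² + (4.3 + 3.8·0.77)s + 3.8·28.2 = 0.
That is s² + 7.226s + 107.2 = 0, so ω_n = 10.35 rad/s and ζ = 7.226/(2·10.35) = 0.349.
%OS = 100·exp(−πζ/√(1−ζ²)) = 31%.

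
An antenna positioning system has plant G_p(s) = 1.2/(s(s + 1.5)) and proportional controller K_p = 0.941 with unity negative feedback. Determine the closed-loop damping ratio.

The closed-loop denominator is s(s+1.5) + 0.941·1.2 = s² + 1.5s + 1.129.
So ω_n² = 1.129 ⇒ ω_n = 1.063 rad/s, and ζ = 1.5/(2ω_n) = 0.706.

ζ = 0.706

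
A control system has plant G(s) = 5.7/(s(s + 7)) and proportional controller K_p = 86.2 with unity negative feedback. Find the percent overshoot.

Closed-loop characteristic equation: s² + 7s + 491.3 = 0, so ω_n = 22.17 rad/s and ζ = 7/(2·22.17) = 0.1579.
%OS = 100·exp(−πζ/√(1−ζ²)) = 100·exp(−π·0.1579/√0.9751) = 60.5%.

60.5%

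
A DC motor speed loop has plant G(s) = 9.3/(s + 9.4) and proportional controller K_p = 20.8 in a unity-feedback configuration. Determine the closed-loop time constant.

τ = 0.00493 s

Closed-loop transfer function: T(s) = K_p·G(s)/(1 + K_p·G(s)) = 193.4/(s + 9.4 + 193.4) = 193.4/(s + 202.8).
Time constant τ = 1/202.8 = 0.00493 s.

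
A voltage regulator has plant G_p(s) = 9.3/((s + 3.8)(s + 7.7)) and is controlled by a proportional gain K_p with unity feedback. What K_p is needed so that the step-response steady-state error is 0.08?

For a type-0 loop with proportional control, e_ss = 1/(1 + K_p·G_p(0)).
G_p(0) = 0.3178. Require 1/(1 + K_p·0.3178) = 0.08, so 1 + 0.3178·K_p = 12.5.
K_p = (12.5 − 1)/0.3178 = 36.2.

K_p = 36.2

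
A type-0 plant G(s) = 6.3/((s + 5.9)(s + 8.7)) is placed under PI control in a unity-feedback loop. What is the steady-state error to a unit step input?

The PI controller's integrator makes the forward path type 1, so e_ss to a step is zero.

0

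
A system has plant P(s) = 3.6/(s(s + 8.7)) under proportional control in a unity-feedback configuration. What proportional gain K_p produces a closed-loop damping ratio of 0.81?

Closed-loop characteristic equation: s² + 8.7s + K_p·3.6 = 0.
So ω_n = √(3.6K_p) and 2ζω_n = 8.7, giving ζ = 8.7/(2√(3.6K_p)).
Setting ζ = 0.81: √(3.6K_p) = 8.7/(2·0.81) = 5.37, so K_p = 28.84/3.6 = 8.01.

K_p = 8.01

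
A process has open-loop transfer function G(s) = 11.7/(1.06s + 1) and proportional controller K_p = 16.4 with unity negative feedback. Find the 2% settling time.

T_s ≈ 0.022 s

Closed loop: T(s) = K_p·G/(1+K_p·G) = 191.9/(1.06s + 1 + 191.9), with pole at s = −(1 + 191.9)/1.06 = −182.
τ = 1/182 = 0.005496 s, so 2% settling time ≈ 4τ = 0.022 s.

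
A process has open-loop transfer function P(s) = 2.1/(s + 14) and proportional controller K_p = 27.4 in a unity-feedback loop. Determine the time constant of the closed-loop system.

Closed-loop transfer function: T(s) = K_p·P(s)/(1 + K_p·P(s)) = 57.54/(s + 14 + 57.54) = 57.54/(s + 71.54).
Time constant τ = 1/71.54 = 0.014 s.

τ = 0.014 s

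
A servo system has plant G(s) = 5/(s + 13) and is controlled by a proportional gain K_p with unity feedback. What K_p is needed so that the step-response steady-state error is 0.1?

The loop is type 0, so e_ss(step) = 1/(1 + K_pos) with K_pos = K_p·G(0).
G(0) = 0.3846. Require 1/(1 + K_p·0.3846) = 0.1, so 1 + 0.3846·K_p = 10.
K_p = (10 − 1)/0.3846 = 23.4.

K_p = 23.4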